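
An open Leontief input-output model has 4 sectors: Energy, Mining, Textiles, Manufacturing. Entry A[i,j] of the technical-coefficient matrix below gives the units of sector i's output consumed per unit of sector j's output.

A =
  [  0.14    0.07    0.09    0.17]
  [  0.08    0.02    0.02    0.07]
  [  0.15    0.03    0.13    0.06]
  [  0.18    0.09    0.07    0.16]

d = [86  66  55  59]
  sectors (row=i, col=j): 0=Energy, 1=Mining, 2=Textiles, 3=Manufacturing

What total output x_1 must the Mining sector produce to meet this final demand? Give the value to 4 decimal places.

89.3173

Form M = I − A:
  [  0.86   -0.07   -0.09   -0.17]
  [ -0.08    0.98   -0.02   -0.07]
  [ -0.15   -0.03    0.87   -0.06]
  [ -0.18   -0.09   -0.07    0.84]
Leontief inverse L = M⁻¹:
  [  1.2587    0.1200    0.1552    0.2758]
  [  0.1294    1.0418    0.0467    0.1163]
  [  0.2424    0.0665    1.1872    0.1394]
  [  0.3038    0.1429    0.1372    1.2737]
Total output x = L · d:
  x_0 = 1.2587·86 + 0.1200·66 + 0.1552·55 + 0.2758·59 = 140.9800
  x_1 = 0.1294·86 + 1.0418·66 + 0.0467·55 + 0.1163·59 = 89.3173
  x_2 = 0.2424·86 + 0.0665·66 + 1.1872·55 + 0.1394·59 = 98.7602
  x_3 = 0.3038·86 + 0.1429·66 + 0.1372·55 + 1.2737·59 = 118.2478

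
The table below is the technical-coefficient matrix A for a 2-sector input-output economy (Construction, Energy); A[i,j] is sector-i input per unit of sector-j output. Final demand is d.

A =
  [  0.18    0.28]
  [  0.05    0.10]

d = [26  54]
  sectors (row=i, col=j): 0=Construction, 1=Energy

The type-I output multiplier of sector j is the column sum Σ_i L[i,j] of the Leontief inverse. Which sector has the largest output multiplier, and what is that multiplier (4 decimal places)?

Form M = I − A:
  [  0.82   -0.28]
  [ -0.05    0.90]
Leontief inverse L = M⁻¹:
  [  1.2431    0.3867]
  [  0.0691    1.1326]
Total output x = L · d:
  x_0 = 1.2431·26 + 0.3867·54 = 53.2044
  x_1 = 0.0691·26 + 1.1326·54 = 62.9558
Output multipliers (column sums of L):
  Construction: 1.3122
  Energy: 1.5193

Energy (1.5193)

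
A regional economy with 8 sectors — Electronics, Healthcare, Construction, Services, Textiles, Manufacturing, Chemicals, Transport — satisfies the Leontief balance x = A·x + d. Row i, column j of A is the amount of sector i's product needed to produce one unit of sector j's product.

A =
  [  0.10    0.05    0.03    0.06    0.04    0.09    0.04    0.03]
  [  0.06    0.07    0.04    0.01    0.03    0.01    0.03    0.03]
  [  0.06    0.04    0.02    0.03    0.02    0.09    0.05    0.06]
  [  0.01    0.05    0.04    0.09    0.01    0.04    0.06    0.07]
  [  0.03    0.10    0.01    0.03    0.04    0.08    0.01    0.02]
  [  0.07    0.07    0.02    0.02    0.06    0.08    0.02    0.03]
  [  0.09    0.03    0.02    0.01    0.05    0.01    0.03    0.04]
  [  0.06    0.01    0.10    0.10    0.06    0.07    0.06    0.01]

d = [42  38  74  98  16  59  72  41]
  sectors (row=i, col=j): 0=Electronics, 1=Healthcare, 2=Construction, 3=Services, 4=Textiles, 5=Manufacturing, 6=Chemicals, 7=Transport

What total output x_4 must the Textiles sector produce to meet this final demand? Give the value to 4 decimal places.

Form M = I − A:
  [  0.90   -0.05   -0.03   -0.06   -0.04   -0.09   -0.04   -0.03]
  [ -0.06    0.93   -0.04   -0.01   -0.03   -0.01   -0.03   -0.03]
  [ -0.06   -0.04    0.98   -0.03   -0.02   -0.09   -0.05   -0.06]
  [ -0.01   -0.05   -0.04    0.91   -0.01   -0.04   -0.06   -0.07]
  [ -0.03   -0.10   -0.01   -0.03    0.96   -0.08   -0.01   -0.02]
  [ -0.07   -0.07   -0.02   -0.02   -0.06    0.92   -0.02   -0.03]
  [ -0.09   -0.03   -0.02   -0.01   -0.05   -0.01    0.97   -0.04]
  [ -0.06   -0.01   -0.10   -0.10   -0.06   -0.07   -0.06    0.99]
Leontief inverse L = M⁻¹:
  [  1.1443    0.0886    0.0527    0.0901    0.0676    0.1327    0.0650    0.0549]
  [  0.0888    1.0935    0.0552    0.0275    0.0467    0.0351    0.0460    0.0450]
  [  0.0984    0.0705    1.0412    0.0554    0.0451    0.1254    0.0713    0.0797]
  [  0.0429    0.0776    0.0631    1.1184    0.0318    0.0706    0.0841    0.0927]
  [  0.0597    0.1301    0.0263    0.0478    1.0596    0.1071    0.0262    0.0364]
  [  0.1067    0.1045    0.0387    0.0425    0.0838    1.1156    0.0391    0.0488]
  [  0.1198    0.0541    0.0355    0.0302    0.0680    0.0385    1.0461    0.0544]
  [  0.1030    0.0499    0.1218    0.1320    0.0866    0.1159    0.0879    1.0403]
Total output x = L · d:
  x_0 = 1.1443·42 + 0.0886·38 + 0.0527·74 + 0.0901·98 + 0.0676·16 + 0.1327·59 + 0.0650·72 + 0.0549·41 = 79.9945
  x_1 = 0.0888·42 + 1.0935·38 + 0.0552·74 + 0.0275·98 + 0.0467·16 + 0.0351·59 + 0.0460·72 + 0.0450·41 = 60.0357
  x_2 = 0.0984·42 + 0.0705·38 + 1.0412·74 + 0.0554·98 + 0.0451·16 + 0.1254·59 + 0.0713·72 + 0.0797·41 = 105.8120
  x_3 = 0.0429·42 + 0.0776·38 + 0.0631·74 + 1.1184·98 + 0.0318·16 + 0.0706·59 + 0.0841·72 + 0.0927·41 = 133.5509
  x_4 = 0.0597·42 + 0.1301·38 + 0.0263·74 + 0.0478·98 + 1.0596·16 + 0.1071·59 + 0.0262·72 + 0.0364·41 = 40.7380
  x_5 = 0.1067·42 + 0.1045·38 + 0.0387·74 + 0.0425·98 + 0.0838·16 + 1.1156·59 + 0.0391·72 + 0.0488·41 = 87.4636
  x_6 = 0.1198·42 + 0.0541·38 + 0.0355·74 + 0.0302·98 + 0.0680·16 + 0.0385·59 + 1.0461·72 + 0.0544·41 = 93.5863
  x_7 = 0.1030·42 + 0.0499·38 + 0.1218·74 + 0.1320·98 + 0.0866·16 + 0.1159·59 + 0.0879·72 + 1.0403·41 = 85.3719

40.7380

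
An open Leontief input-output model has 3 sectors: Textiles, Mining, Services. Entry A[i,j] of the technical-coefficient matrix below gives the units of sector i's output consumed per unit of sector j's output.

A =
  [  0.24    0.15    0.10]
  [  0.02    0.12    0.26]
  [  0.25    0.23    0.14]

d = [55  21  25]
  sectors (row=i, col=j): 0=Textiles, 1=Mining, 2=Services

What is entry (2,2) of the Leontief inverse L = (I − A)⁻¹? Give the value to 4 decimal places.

Form M = I − A:
  [  0.76   -0.15   -0.10]
  [ -0.02    0.88   -0.26]
  [ -0.25   -0.23    0.86]
Leontief inverse L = M⁻¹:
  [  1.4083    0.3071    0.2566]
  [  0.1661    1.2701    0.4033]
  [  0.4538    0.4289    1.3452]
Total output x = L · d:
  x_0 = 1.4083·55 + 0.3071·21 + 0.2566·25 = 90.3198
  x_1 = 0.1661·55 + 1.2701·21 + 0.4033·25 = 45.8885
  x_2 = 0.4538·55 + 0.4289·21 + 1.3452·25 = 67.5980

L[2,2] = 1.3452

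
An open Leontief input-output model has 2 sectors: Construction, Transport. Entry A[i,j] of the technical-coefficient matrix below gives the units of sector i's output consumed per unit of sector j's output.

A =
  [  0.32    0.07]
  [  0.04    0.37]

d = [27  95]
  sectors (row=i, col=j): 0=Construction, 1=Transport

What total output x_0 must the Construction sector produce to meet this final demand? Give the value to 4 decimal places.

55.5921

Form M = I − A:
  [  0.68   -0.07]
  [ -0.04    0.63]
Leontief inverse L = M⁻¹:
  [  1.4803    0.1645]
  [  0.0940    1.5977]
Total output x = L · d:
  x_0 = 1.4803·27 + 0.1645·95 = 55.5921
  x_1 = 0.0940·27 + 1.5977·95 = 154.3233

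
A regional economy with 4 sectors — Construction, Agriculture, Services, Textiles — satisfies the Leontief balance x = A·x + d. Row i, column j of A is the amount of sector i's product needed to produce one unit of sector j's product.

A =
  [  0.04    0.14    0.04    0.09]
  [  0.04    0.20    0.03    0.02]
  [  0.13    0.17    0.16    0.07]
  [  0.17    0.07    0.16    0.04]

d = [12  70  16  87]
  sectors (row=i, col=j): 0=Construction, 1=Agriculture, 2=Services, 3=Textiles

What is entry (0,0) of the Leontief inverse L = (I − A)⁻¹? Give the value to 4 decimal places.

L[0,0] = 1.0814

Form M = I − A:
  [  0.96   -0.14   -0.04   -0.09]
  [ -0.04    0.80   -0.03   -0.02]
  [ -0.13   -0.17    0.84   -0.07]
  [ -0.17   -0.07   -0.16    0.96]
Leontief inverse L = M⁻¹:
  [  1.0814    0.2161    0.0805    0.1117]
  [  0.0673    1.2769    0.0559    0.0370]
  [  0.2001    0.3071    1.2329    0.1151]
  [  0.2298    0.1826    0.2238    1.0833]
Total output x = L · d:
  x_0 = 1.0814·12 + 0.2161·70 + 0.0805·16 + 0.1117·87 = 39.1151
  x_1 = 0.0673·12 + 1.2769·70 + 0.0559·16 + 0.0370·87 = 94.3012
  x_2 = 0.2001·12 + 0.3071·70 + 1.2329·16 + 0.1151·87 = 53.6331
  x_3 = 0.2298·12 + 0.1826·70 + 0.2238·16 + 1.0833·87 = 113.3666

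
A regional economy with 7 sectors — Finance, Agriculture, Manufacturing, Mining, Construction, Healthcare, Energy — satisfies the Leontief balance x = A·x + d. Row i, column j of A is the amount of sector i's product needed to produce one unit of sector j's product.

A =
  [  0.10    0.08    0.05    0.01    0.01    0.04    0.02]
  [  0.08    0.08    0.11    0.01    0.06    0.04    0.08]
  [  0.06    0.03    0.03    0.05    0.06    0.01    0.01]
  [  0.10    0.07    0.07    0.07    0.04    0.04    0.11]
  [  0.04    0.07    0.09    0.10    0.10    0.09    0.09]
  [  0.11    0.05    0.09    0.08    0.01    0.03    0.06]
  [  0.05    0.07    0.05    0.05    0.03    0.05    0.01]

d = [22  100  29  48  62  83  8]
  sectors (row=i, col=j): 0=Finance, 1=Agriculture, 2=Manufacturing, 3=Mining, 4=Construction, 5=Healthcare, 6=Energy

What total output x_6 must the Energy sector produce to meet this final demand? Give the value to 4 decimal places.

35.8286

Form M = I − A:
  [  0.90   -0.08   -0.05   -0.01   -0.01   -0.04   -0.02]
  [ -0.08    0.92   -0.11   -0.01   -0.06   -0.04   -0.08]
  [ -0.06   -0.03    0.97   -0.05   -0.06   -0.01   -0.01]
  [ -0.10   -0.07   -0.07    0.93   -0.04   -0.04   -0.11]
  [ -0.04   -0.07   -0.09   -0.10    0.90   -0.09   -0.09]
  [ -0.11   -0.05   -0.09   -0.08   -0.01    0.97   -0.06]
  [ -0.05   -0.07   -0.05   -0.05   -0.03   -0.05    0.99]
Leontief inverse L = M⁻¹:
  [  1.1407    0.1127    0.0840    0.0284    0.0291    0.0586    0.0424]
  [  0.1347    1.1268    0.1589    0.0443    0.0937    0.0700    0.1131]
  [  0.0928    0.0584    1.0594    0.0716    0.0802    0.0293    0.0343]
  [  0.1627    0.1233    0.1235    1.1071    0.0732    0.0732    0.1486]
  [  0.1142    0.1319    0.1578    0.1533    1.1448    0.1317    0.1436]
  [  0.1652    0.0942    0.1332    0.1096    0.0367    1.0557    0.0918]
  [  0.0918    0.1033    0.0867    0.0743    0.0524    0.0704    1.0385]
Total output x = L · d:
  x_0 = 1.1407·22 + 0.1127·100 + 0.0840·29 + 0.0284·48 + 0.0291·62 + 0.0586·83 + 0.0424·8 = 47.1754
  x_1 = 0.1347·22 + 1.1268·100 + 0.1589·29 + 0.0443·48 + 0.0937·62 + 0.0700·83 + 0.1131·8 = 134.8995
  x_2 = 0.0928·22 + 0.0584·100 + 1.0594·29 + 0.0716·48 + 0.0802·62 + 0.0293·83 + 0.0343·8 = 49.7187
  x_3 = 0.1627·22 + 0.1233·100 + 0.1235·29 + 1.1071·48 + 0.0732·62 + 0.0732·83 + 0.1486·8 = 84.4322
  x_4 = 0.1142·22 + 0.1319·100 + 0.1578·29 + 0.1533·48 + 1.1448·62 + 0.1317·83 + 0.1436·8 = 110.6943
  x_5 = 0.1652·22 + 0.0942·100 + 0.1332·29 + 0.1096·48 + 0.0367·62 + 1.0557·83 + 0.0918·8 = 112.8043
  x_6 = 0.0918·22 + 0.1033·100 + 0.0867·29 + 0.0743·48 + 0.0524·62 + 0.0704·83 + 1.0385·8 = 35.8286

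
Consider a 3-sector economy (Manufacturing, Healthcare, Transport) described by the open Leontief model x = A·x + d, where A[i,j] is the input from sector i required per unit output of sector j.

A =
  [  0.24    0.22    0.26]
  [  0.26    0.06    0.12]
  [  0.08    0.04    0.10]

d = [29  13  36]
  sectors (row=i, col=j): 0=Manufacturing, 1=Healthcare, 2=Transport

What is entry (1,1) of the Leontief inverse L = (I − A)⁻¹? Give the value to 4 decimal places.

Form M = I − A:
  [  0.76   -0.22   -0.26]
  [ -0.26    0.94   -0.12]
  [ -0.08   -0.04    0.90]
Leontief inverse L = M⁻¹:
  [  1.4929    0.3699    0.4806]
  [  0.4323    1.1770    0.2818]
  [  0.1519    0.0852    1.1664]
Total output x = L · d:
  x_0 = 1.4929·29 + 0.3699·13 + 0.4806·36 = 65.4040
  x_1 = 0.4323·29 + 1.1770·13 + 0.2818·36 = 37.9843
  x_2 = 0.1519·29 + 0.0852·13 + 1.1664·36 = 47.5019

L[1,1] = 1.1770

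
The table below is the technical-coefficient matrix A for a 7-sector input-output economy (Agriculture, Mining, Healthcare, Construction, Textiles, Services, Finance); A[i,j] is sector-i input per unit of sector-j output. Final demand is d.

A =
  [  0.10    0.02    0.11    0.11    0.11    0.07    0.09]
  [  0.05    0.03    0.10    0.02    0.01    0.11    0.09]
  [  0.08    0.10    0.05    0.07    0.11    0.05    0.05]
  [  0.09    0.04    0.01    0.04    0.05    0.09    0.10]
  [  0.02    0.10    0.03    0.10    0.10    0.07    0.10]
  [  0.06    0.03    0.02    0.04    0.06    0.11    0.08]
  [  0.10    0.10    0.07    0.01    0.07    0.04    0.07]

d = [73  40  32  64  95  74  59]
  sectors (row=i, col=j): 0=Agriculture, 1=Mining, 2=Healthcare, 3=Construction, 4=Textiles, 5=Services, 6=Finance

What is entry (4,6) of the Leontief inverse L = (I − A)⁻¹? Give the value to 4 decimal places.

L[4,6] = 0.1822

Form M = I − A:
  [  0.90   -0.02   -0.11   -0.11   -0.11   -0.07   -0.09]
  [ -0.05    0.97   -0.10   -0.02   -0.01   -0.11   -0.09]
  [ -0.08   -0.10    0.95   -0.07   -0.11   -0.05   -0.05]
  [ -0.09   -0.04   -0.01    0.96   -0.05   -0.09   -0.10]
  [ -0.02   -0.10   -0.03   -0.10    0.90   -0.07   -0.10]
  [ -0.06   -0.03   -0.02   -0.04   -0.06    0.89   -0.08]
  [ -0.10   -0.10   -0.07   -0.01   -0.07   -0.04    0.93]
Leontief inverse L = M⁻¹:
  [  1.1856    0.0947    0.1727    0.1800    0.2021    0.1572    0.1878]
  [  0.1083    1.0784    0.1436    0.0611    0.0691    0.1683    0.1510]
  [  0.1469    0.1585    1.1058    0.1262    0.1806    0.1262    0.1329]
  [  0.1494    0.0869    0.0568    1.0842    0.1095    0.1515    0.1673]
  [  0.0869    0.1598    0.0818    0.1487    1.1657    0.1461    0.1822]
  [  0.1141    0.0748    0.0608    0.0813    0.1158    1.1690    0.1433]
  [  0.1632    0.1543    0.1266    0.0618    0.1367    0.1074    1.1434]
Total output x = L · d:
  x_0 = 1.1856·73 + 0.0947·40 + 0.1727·32 + 0.1800·64 + 0.2021·95 + 0.1572·74 + 0.1878·59 = 149.2939
  x_1 = 0.1083·73 + 1.0784·40 + 0.1436·32 + 0.0611·64 + 0.0691·95 + 0.1683·74 + 0.1510·59 = 87.4801
  x_2 = 0.1469·73 + 0.1585·40 + 1.1058·32 + 0.1262·64 + 0.1806·95 + 0.1262·74 + 0.1329·59 = 94.8636
  x_3 = 0.1494·73 + 0.0869·40 + 0.0568·32 + 1.0842·64 + 0.1095·95 + 0.1515·74 + 0.1673·59 = 117.0729
  x_4 = 0.0869·73 + 0.1598·40 + 0.0818·32 + 0.1487·64 + 1.1657·95 + 0.1461·74 + 0.1822·59 = 157.1621
  x_5 = 0.1141·73 + 0.0748·40 + 0.0608·32 + 0.0813·64 + 0.1158·95 + 1.1690·74 + 0.1433·59 = 124.4387
  x_6 = 0.1632·73 + 0.1543·40 + 0.1266·32 + 0.0618·64 + 0.1367·95 + 0.1074·74 + 1.1434·59 = 114.4812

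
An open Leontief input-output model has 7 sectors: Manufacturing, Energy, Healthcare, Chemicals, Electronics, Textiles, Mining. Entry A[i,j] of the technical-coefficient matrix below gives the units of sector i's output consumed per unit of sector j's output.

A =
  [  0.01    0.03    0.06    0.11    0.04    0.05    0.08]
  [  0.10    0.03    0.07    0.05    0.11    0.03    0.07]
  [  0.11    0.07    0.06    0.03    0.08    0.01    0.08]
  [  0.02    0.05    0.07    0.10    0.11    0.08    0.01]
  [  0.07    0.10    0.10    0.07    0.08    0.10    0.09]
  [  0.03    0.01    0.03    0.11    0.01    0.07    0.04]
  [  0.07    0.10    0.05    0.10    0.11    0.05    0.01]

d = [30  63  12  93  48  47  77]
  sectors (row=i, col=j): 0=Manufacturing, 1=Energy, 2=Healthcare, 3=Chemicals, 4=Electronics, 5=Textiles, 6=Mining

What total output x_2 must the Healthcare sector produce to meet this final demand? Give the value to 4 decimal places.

Form M = I − A:
  [  0.99   -0.03   -0.06   -0.11   -0.04   -0.05   -0.08]
  [ -0.10    0.97   -0.07   -0.05   -0.11   -0.03   -0.07]
  [ -0.11   -0.07    0.94   -0.03   -0.08   -0.01   -0.08]
  [ -0.02   -0.05   -0.07    0.90   -0.11   -0.08   -0.01]
  [ -0.07   -0.10   -0.10   -0.07    0.92   -0.10   -0.09]
  [ -0.03   -0.01   -0.03   -0.11   -0.01    0.93   -0.04]
  [ -0.07   -0.10   -0.05   -0.10   -0.11   -0.05    0.99]
Leontief inverse L = M⁻¹:
  [  1.0498    0.0712    0.1040    0.1669    0.0976    0.0908    0.1125]
  [  0.1491    1.0821    0.1266    0.1193    0.1763    0.0799    0.1193]
  [  0.1587    0.1189    1.1139    0.0953    0.1452    0.0550    0.1276]
  [  0.0669    0.0957    0.1235    1.1640    0.1722    0.1296    0.0548]
  [  0.1364    0.1620    0.1697    0.1584    1.1657    0.1614    0.1503]
  [  0.0552    0.0373    0.0618    0.1565    0.0504    1.1024    0.0628]
  [  0.1220    0.1499    0.1109    0.1718    0.1815    0.1040    1.0620]
Total output x = L · d:
  x_0 = 1.0498·30 + 0.0712·63 + 0.1040·12 + 0.1669·93 + 0.0976·48 + 0.0908·47 + 0.1125·77 = 70.3618
  x_1 = 0.1491·30 + 1.0821·63 + 0.1266·12 + 0.1193·93 + 0.1763·48 + 0.0799·47 + 0.1193·77 = 106.6588
  x_2 = 0.1587·30 + 0.1189·63 + 1.1139·12 + 0.0953·93 + 0.1452·48 + 0.0550·47 + 0.1276·77 = 53.8682
  x_3 = 0.0669·30 + 0.0957·63 + 0.1235·12 + 1.1640·93 + 0.1722·48 + 0.1296·47 + 0.0548·77 = 136.3527
  x_4 = 0.1364·30 + 0.1620·63 + 0.1697·12 + 0.1584·93 + 1.1657·48 + 0.1614·47 + 0.1503·77 = 106.1735
  x_5 = 0.0552·30 + 0.0373·63 + 0.0618·12 + 0.1565·93 + 0.0504·48 + 1.1024·47 + 0.0628·77 = 78.3710
  x_6 = 0.1220·30 + 0.1499·63 + 0.1109·12 + 0.1718·93 + 0.1815·48 + 0.1040·47 + 1.0620·77 = 125.7753

53.8682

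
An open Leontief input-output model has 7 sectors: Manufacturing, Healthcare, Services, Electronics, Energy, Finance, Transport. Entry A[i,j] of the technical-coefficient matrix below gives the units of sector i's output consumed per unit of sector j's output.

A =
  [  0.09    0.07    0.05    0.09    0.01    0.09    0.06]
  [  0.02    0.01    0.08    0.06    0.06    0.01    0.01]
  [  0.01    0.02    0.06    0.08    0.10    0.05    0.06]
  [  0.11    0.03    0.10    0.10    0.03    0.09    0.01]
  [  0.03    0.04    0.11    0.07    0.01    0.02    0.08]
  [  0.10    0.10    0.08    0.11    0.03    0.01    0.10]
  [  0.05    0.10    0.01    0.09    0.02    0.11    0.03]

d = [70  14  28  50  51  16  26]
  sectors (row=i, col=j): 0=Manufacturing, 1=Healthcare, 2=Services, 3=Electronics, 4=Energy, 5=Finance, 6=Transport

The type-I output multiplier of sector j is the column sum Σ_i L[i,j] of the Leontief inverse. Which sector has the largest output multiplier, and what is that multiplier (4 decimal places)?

Electronics (2.0286)

Form M = I − A:
  [  0.91   -0.07   -0.05   -0.09   -0.01   -0.09   -0.06]
  [ -0.02    0.99   -0.08   -0.06   -0.06   -0.01   -0.01]
  [ -0.01   -0.02    0.94   -0.08   -0.10   -0.05   -0.06]
  [ -0.11   -0.03   -0.10    0.90   -0.03   -0.09   -0.01]
  [ -0.03   -0.04   -0.11   -0.07    0.99   -0.02   -0.08]
  [ -0.10   -0.10   -0.08   -0.11   -0.03    0.99   -0.10]
  [ -0.05   -0.10   -0.01   -0.09   -0.02   -0.11    0.97]
Leontief inverse L = M⁻¹:
  [  1.1437    0.1131    0.1049    0.1608    0.0400    0.1367    0.0974]
  [  0.0435    1.0281    0.1125    0.0963    0.0787    0.0338    0.0312]
  [  0.0485    0.0530    1.1083    0.1363    0.1243    0.0861    0.0926]
  [  0.1653    0.0722    0.1594    1.1736    0.0629    0.1376    0.0523]
  [  0.0645    0.0699    0.1500    0.1230    1.0378    0.0582    0.1068]
  [  0.1541    0.1435    0.1401    0.1865    0.0651    1.0661    0.1369]
  [  0.0981    0.1368    0.0622    0.1522    0.0461    0.1463    1.0627]
Total output x = L · d:
  x_0 = 1.1437·70 + 0.1131·14 + 0.1049·28 + 0.1608·50 + 0.0400·51 + 0.1367·16 + 0.0974·26 = 99.3769
  x_1 = 0.0435·70 + 1.0281·14 + 0.1125·28 + 0.0963·50 + 0.0787·51 + 0.0338·16 + 0.0312·26 = 30.7664
  x_2 = 0.0485·70 + 0.0530·14 + 1.1083·28 + 0.1363·50 + 0.1243·51 + 0.0861·16 + 0.0926·26 = 52.1087
  x_3 = 0.1653·70 + 0.0722·14 + 0.1594·28 + 1.1736·50 + 0.0629·51 + 0.1376·16 + 0.0523·26 = 82.4912
  x_4 = 0.0645·70 + 0.0699·14 + 0.1500·28 + 0.1230·50 + 1.0378·51 + 0.0582·16 + 0.1068·26 = 72.4787
  x_5 = 0.1541·70 + 0.1435·14 + 0.1401·28 + 0.1865·50 + 0.0651·51 + 1.0661·16 + 0.1369·26 = 49.9763
  x_6 = 0.0981·70 + 0.1368·14 + 0.0622·28 + 0.1522·50 + 0.0461·51 + 0.1463·16 + 1.0627·26 = 50.4513
Output multipliers (column sums of L):
  Manufacturing: 1.7175
  Healthcare: 1.6167
  Services: 1.8373
  Electronics: 2.0286
  Energy: 1.4549
  Finance: 1.6647
  Transport: 1.5800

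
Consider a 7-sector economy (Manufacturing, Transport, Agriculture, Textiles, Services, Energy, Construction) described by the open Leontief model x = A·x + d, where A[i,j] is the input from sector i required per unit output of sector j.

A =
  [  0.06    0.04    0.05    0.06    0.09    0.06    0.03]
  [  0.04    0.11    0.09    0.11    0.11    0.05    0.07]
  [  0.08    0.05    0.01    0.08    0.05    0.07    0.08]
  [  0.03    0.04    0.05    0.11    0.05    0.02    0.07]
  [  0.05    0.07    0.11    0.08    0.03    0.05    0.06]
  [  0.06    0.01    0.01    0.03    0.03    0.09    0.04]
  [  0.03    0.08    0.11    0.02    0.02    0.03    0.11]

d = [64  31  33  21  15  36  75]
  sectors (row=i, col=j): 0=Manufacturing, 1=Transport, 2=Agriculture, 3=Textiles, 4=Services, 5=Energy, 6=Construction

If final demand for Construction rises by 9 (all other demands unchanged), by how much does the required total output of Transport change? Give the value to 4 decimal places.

1.2533

Form M = I − A:
  [  0.94   -0.04   -0.05   -0.06   -0.09   -0.06   -0.03]
  [ -0.04    0.89   -0.09   -0.11   -0.11   -0.05   -0.07]
  [ -0.08   -0.05    0.99   -0.08   -0.05   -0.07   -0.08]
  [ -0.03   -0.04   -0.05    0.89   -0.05   -0.02   -0.07]
  [ -0.05   -0.07   -0.11   -0.08    0.97   -0.05   -0.06]
  [ -0.06   -0.01   -0.01   -0.03   -0.03    0.91   -0.04]
  [ -0.03   -0.08   -0.11   -0.02   -0.02   -0.03    0.89]
Leontief inverse L = M⁻¹:
  [  1.0932    0.0764    0.0904    0.1073    0.1247    0.0948    0.0721]
  [  0.0885    1.1712    0.1551    0.1860    0.1646    0.0998    0.1393]
  [  0.1131    0.0895    1.0552    0.1278    0.0875    0.1053    0.1264]
  [  0.0591    0.0771    0.0909    1.1569    0.0824    0.0489    0.1150]
  [  0.0887    0.1142    0.1543    0.1359    1.0722    0.0896    0.1128]
  [  0.0820    0.0307    0.0341    0.0561    0.0516    1.1149    0.0662]
  [  0.0649    0.1243    0.1541    0.0671    0.0575    0.0659    1.1615]
Total output x = L · d:
  x_0 = 1.0932·64 + 0.0764·31 + 0.0904·33 + 0.1073·21 + 0.1247·15 + 0.0948·36 + 0.0721·75 = 88.2584
  x_1 = 0.0885·64 + 1.1712·31 + 0.1551·33 + 0.1860·21 + 0.1646·15 + 0.0998·36 + 0.1393·75 = 67.5058
  x_2 = 0.1131·64 + 0.0895·31 + 1.0552·33 + 0.1278·21 + 0.0875·15 + 0.1053·36 + 0.1264·75 = 62.1048
  x_3 = 0.0591·64 + 0.0771·31 + 0.0909·33 + 1.1569·21 + 0.0824·15 + 0.0489·36 + 0.1150·75 = 45.0861
  x_4 = 0.0887·64 + 0.1142·31 + 0.1543·33 + 0.1359·21 + 1.0722·15 + 0.0896·36 + 0.1128·75 = 44.9345
  x_5 = 0.0820·64 + 0.0307·31 + 0.0341·33 + 0.0561·21 + 0.0516·15 + 1.1149·36 + 0.0662·75 = 54.3802
  x_6 = 0.0649·64 + 0.1243·31 + 0.1541·33 + 0.0671·21 + 0.0575·15 + 0.0659·36 + 1.1615·75 = 104.8445
Δx_1 = L[1,6] · Δd_6 = 0.1393 · 9 = 1.2533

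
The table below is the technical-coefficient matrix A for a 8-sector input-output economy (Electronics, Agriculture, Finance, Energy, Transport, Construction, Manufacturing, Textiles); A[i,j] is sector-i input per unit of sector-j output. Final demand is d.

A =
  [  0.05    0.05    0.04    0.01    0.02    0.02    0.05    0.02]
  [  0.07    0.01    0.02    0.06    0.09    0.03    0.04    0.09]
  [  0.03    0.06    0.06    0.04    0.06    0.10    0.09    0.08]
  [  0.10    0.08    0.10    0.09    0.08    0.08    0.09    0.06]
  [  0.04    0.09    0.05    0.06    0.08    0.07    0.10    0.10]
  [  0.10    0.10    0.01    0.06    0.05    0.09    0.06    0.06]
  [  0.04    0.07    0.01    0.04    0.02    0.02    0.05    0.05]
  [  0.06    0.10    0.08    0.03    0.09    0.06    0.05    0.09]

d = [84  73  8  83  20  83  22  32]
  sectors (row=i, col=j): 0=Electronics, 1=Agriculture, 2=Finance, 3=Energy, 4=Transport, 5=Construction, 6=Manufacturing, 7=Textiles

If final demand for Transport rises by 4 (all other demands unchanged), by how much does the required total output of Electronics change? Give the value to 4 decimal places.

Form M = I − A:
  [  0.95   -0.05   -0.04   -0.01   -0.02   -0.02   -0.05   -0.02]
  [ -0.07    0.99   -0.02   -0.06   -0.09   -0.03   -0.04   -0.09]
  [ -0.03   -0.06    0.94   -0.04   -0.06   -0.10   -0.09   -0.08]
  [ -0.10   -0.08   -0.10    0.91   -0.08   -0.08   -0.09   -0.06]
  [ -0.04   -0.09   -0.05   -0.06    0.92   -0.07   -0.10   -0.10]
  [ -0.10   -0.10   -0.01   -0.06   -0.05    0.91   -0.06   -0.06]
  [ -0.04   -0.07   -0.01   -0.04   -0.02   -0.02    0.95   -0.05]
  [ -0.06   -0.10   -0.08   -0.03   -0.09   -0.06   -0.05    0.91]
Leontief inverse L = M⁻¹:
  [  1.0768    0.0799    0.0590    0.0309    0.0469    0.0442    0.0790    0.0512]
  [  0.1179    1.0692    0.0598    0.0975    0.1399    0.0754    0.0933    0.1455]
  [  0.0914    0.1315    1.1024    0.0882    0.1210    0.1578    0.1537    0.1499]
  [  0.1782    0.1688    0.1582    1.1520    0.1575    0.1538    0.1747    0.1475]
  [  0.1089    0.1694    0.1003    0.1150    1.1511    0.1333    0.1723    0.1803]
  [  0.1631    0.1666    0.0518    0.1071    0.1096    1.1425    0.1210    0.1257]
  [  0.0747    0.1068    0.0351    0.0668    0.0551    0.0488    1.0843    0.0885]
  [  0.1235    0.1735    0.1278    0.0806    0.1584    0.1213    0.1193    1.1673]
Total output x = L · d:
  x_0 = 1.0768·84 + 0.0799·73 + 0.0590·8 + 0.0309·83 + 0.0469·20 + 0.0442·83 + 0.0790·22 + 0.0512·32 = 107.3045
  x_1 = 0.1179·84 + 1.0692·73 + 0.0598·8 + 0.0975·83 + 0.1399·20 + 0.0754·83 + 0.0933·22 + 0.1455·32 = 112.2834
  x_2 = 0.0914·84 + 0.1315·73 + 1.1024·8 + 0.0882·83 + 0.1210·20 + 0.1578·83 + 0.1537·22 + 0.1499·32 = 57.1201
  x_3 = 0.1782·84 + 0.1688·73 + 0.1582·8 + 1.1520·83 + 0.1575·20 + 0.1538·83 + 0.1747·22 + 0.1475·32 = 148.6477
  x_4 = 0.1089·84 + 0.1694·73 + 0.1003·8 + 0.1150·83 + 1.1511·20 + 0.1333·83 + 0.1723·22 + 0.1803·32 = 75.5043
  x_5 = 0.1631·84 + 0.1666·73 + 0.0518·8 + 0.1071·83 + 0.1096·20 + 1.1425·83 + 0.1210·22 + 0.1257·32 = 138.8644
  x_6 = 0.0747·84 + 0.1068·73 + 0.0351·8 + 0.0668·83 + 0.0551·20 + 0.0488·83 + 1.0843·22 + 0.0885·32 = 51.7420
  x_7 = 0.1235·84 + 0.1735·73 + 0.1278·8 + 0.0806·83 + 0.1584·20 + 0.1213·83 + 0.1193·22 + 1.1673·32 = 83.9670
Δx_0 = L[0,4] · Δd_4 = 0.0469 · 4 = 0.1875

0.1875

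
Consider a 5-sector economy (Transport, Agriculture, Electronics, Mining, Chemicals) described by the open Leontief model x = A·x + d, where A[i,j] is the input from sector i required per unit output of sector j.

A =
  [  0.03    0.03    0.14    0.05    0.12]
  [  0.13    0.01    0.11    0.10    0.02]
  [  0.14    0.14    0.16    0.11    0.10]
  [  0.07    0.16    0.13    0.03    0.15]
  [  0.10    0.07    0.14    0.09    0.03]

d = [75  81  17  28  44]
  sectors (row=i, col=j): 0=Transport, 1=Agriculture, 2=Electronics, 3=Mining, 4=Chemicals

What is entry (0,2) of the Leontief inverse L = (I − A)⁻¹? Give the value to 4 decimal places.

L[0,2] = 0.2449

Form M = I − A:
  [  0.97   -0.03   -0.14   -0.05   -0.12]
  [ -0.13    0.99   -0.11   -0.10   -0.02]
  [ -0.14   -0.14    0.84   -0.11   -0.10]
  [ -0.07   -0.16   -0.13    0.97   -0.15]
  [ -0.10   -0.07   -0.14   -0.09    0.97]
Leontief inverse L = M⁻¹:
  [  1.1063    0.0991    0.2449    0.1119    0.1815]
  [  0.1957    1.0775    0.2129    0.1539    0.0922]
  [  0.2617    0.2449    1.3331    0.2091    0.2072]
  [  0.1754    0.2402    0.2714    1.1166    0.2273]
  [  0.1822    0.1456    0.2582    0.1564    1.1073]
Total output x = L · d:
  x_0 = 1.1063·75 + 0.0991·81 + 0.2449·17 + 0.1119·28 + 0.1815·44 = 106.2785
  x_1 = 0.1957·75 + 1.0775·81 + 0.2129·17 + 0.1539·28 + 0.0922·44 = 113.9441
  x_2 = 0.2617·75 + 0.2449·81 + 1.3331·17 + 0.2091·28 + 0.2072·44 = 77.0953
  x_3 = 0.1754·75 + 0.2402·81 + 0.2714·17 + 1.1166·28 + 0.2273·44 = 78.4901
  x_4 = 0.1822·75 + 0.1456·81 + 0.2582·17 + 0.1564·28 + 1.1073·44 = 82.9499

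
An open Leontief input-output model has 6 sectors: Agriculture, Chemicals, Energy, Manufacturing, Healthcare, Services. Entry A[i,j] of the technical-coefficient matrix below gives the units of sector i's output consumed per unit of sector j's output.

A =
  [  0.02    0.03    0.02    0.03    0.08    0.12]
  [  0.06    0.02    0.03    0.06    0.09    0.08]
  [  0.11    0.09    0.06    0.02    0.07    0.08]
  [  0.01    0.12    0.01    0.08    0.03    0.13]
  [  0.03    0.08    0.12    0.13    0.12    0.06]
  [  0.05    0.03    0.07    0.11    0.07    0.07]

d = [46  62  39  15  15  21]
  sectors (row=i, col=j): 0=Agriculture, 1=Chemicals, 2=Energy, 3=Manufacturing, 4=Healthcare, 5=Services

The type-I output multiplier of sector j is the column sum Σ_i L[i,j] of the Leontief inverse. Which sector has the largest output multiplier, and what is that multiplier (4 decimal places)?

Services (1.8936)

Form M = I − A:
  [  0.98   -0.03   -0.02   -0.03   -0.08   -0.12]
  [ -0.06    0.98   -0.03   -0.06   -0.09   -0.08]
  [ -0.11   -0.09    0.94   -0.02   -0.07   -0.08]
  [ -0.01   -0.12   -0.01    0.92   -0.03   -0.13]
  [ -0.03   -0.08   -0.12   -0.13    0.88   -0.06]
  [ -0.05   -0.03   -0.07   -0.11   -0.07    0.93]
Leontief inverse L = M⁻¹:
  [  1.0428    0.0608    0.0525    0.0756    0.1207    0.1627]
  [  0.0838    1.0570    0.0636    0.1078    0.1349    0.1310]
  [  0.1431    0.1288    1.0986    0.0720    0.1273    0.1423]
  [  0.0375    0.1554    0.0413    1.1320    0.0759    0.1849]
  [  0.0736    0.1439    0.1707    0.2005    1.1894    0.1413]
  [  0.0795    0.0763    0.1053    0.1619    0.1189    1.1315]
Total output x = L · d:
  x_0 = 1.0428·46 + 0.0608·62 + 0.0525·39 + 0.0756·15 + 0.1207·15 + 0.1627·21 = 60.1461
  x_1 = 0.0838·46 + 1.0570·62 + 0.0636·39 + 0.1078·15 + 0.1349·15 + 0.1310·21 = 78.2615
  x_2 = 0.1431·46 + 0.1288·62 + 1.0986·39 + 0.0720·15 + 0.1273·15 + 0.1423·21 = 63.3946
  x_3 = 0.0375·46 + 0.1554·62 + 0.0413·39 + 1.1320·15 + 0.0759·15 + 0.1849·21 = 34.9683
  x_4 = 0.0736·46 + 0.1439·62 + 0.1707·39 + 0.2005·15 + 1.1894·15 + 0.1413·21 = 42.7801
  x_5 = 0.0795·46 + 0.0763·62 + 0.1053·39 + 0.1619·15 + 0.1189·15 + 1.1315·21 = 40.4666
Output multipliers (column sums of L):
  Agriculture: 1.4602
  Chemicals: 1.6223
  Energy: 1.5319
  Manufacturing: 1.7498
  Healthcare: 1.7672
  Services: 1.8936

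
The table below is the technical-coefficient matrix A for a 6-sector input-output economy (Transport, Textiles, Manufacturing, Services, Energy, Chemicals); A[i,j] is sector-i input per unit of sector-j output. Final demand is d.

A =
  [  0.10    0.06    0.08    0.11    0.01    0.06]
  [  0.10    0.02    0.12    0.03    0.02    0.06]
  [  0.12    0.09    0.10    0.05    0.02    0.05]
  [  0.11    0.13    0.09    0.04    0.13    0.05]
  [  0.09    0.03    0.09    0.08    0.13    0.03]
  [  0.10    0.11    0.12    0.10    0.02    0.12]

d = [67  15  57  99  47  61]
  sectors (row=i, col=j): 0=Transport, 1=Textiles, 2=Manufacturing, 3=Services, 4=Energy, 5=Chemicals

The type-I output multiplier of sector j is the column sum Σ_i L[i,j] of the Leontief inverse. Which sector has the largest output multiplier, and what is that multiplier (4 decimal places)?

Transport (2.1511)

Form M = I − A:
  [  0.90   -0.06   -0.08   -0.11   -0.01   -0.06]
  [ -0.10    0.98   -0.12   -0.03   -0.02   -0.06]
  [ -0.12   -0.09    0.90   -0.05   -0.02   -0.05]
  [ -0.11   -0.13   -0.09    0.96   -0.13   -0.05]
  [ -0.09   -0.03   -0.09   -0.08    0.87   -0.03]
  [ -0.10   -0.11   -0.12   -0.10   -0.02    0.88]
Leontief inverse L = M⁻¹:
  [  1.1822    0.1220    0.1568    0.1627    0.0468    0.1087]
  [  0.1683    1.0704    0.1832    0.0765    0.0445    0.1007]
  [  0.2019    0.1468    1.1771    0.1035    0.0505    0.0983]
  [  0.2120    0.1948    0.1879    1.1080    0.1793    0.1075]
  [  0.1758    0.0892    0.1694    0.1380    1.1797    0.0757]
  [  0.2110    0.1918    0.2264    0.1712    0.0649    1.1886]
Total output x = L · d:
  x_0 = 1.1822·67 + 0.1220·15 + 0.1568·57 + 0.1627·99 + 0.0468·47 + 0.1087·61 = 114.9057
  x_1 = 0.1683·67 + 1.0704·15 + 0.1832·57 + 0.0765·99 + 0.0445·47 + 0.1007·61 = 53.5845
  x_2 = 0.2019·67 + 0.1468·15 + 1.1771·57 + 0.1035·99 + 0.0505·47 + 0.0983·61 = 101.4307
  x_3 = 0.2120·67 + 0.1948·15 + 0.1879·57 + 1.1080·99 + 0.1793·47 + 0.1075·61 = 152.5001
  x_4 = 0.1758·67 + 0.0892·15 + 0.1694·57 + 0.1380·99 + 1.1797·47 + 0.0757·61 = 96.4950
  x_5 = 0.2110·67 + 0.1918·15 + 0.2264·57 + 0.1712·99 + 0.0649·47 + 1.1886·61 = 122.4278
Output multipliers (column sums of L):
  Transport: 2.1511
  Textiles: 1.8149
  Manufacturing: 2.1008
  Services: 1.7597
  Energy: 1.5657
  Chemicals: 1.6795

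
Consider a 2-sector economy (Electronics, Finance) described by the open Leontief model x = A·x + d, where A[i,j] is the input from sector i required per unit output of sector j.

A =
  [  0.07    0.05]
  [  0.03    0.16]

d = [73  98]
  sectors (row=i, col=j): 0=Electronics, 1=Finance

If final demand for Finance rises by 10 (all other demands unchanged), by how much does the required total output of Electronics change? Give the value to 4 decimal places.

0.6413

Form M = I − A:
  [  0.93   -0.05]
  [ -0.03    0.84]
Leontief inverse L = M⁻¹:
  [  1.0773    0.0641]
  [  0.0385    1.1928]
Total output x = L · d:
  x_0 = 1.0773·73 + 0.0641·98 = 84.9301
  x_1 = 0.0385·73 + 1.1928·98 = 119.6999
Δx_0 = L[0,1] · Δd_1 = 0.0641 · 10 = 0.6413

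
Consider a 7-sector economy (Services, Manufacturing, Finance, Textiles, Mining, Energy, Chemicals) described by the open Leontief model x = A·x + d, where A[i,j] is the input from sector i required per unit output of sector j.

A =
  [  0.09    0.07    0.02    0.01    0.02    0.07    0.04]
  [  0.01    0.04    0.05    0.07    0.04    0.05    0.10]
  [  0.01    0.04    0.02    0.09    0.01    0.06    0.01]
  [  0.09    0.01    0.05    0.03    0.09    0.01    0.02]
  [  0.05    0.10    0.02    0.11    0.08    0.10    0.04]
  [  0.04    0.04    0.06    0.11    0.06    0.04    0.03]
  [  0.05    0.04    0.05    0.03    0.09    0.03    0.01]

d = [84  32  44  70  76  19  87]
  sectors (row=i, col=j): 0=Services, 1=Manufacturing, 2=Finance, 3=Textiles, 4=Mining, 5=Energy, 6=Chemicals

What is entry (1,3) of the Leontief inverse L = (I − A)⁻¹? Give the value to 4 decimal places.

L[1,3] = 0.1045

Form M = I − A:
  [  0.91   -0.07   -0.02   -0.01   -0.02   -0.07   -0.04]
  [ -0.01    0.96   -0.05   -0.07   -0.04   -0.05   -0.10]
  [ -0.01   -0.04    0.98   -0.09   -0.01   -0.06   -0.01]
  [ -0.09   -0.01   -0.05    0.97   -0.09   -0.01   -0.02]
  [ -0.05   -0.10   -0.02   -0.11    0.92   -0.10   -0.04]
  [ -0.04   -0.04   -0.06   -0.11   -0.06    0.96   -0.03]
  [ -0.05   -0.04   -0.05   -0.03   -0.09   -0.03    0.99]
Leontief inverse L = M⁻¹:
  [  1.1143    0.0945    0.0394    0.0398    0.0448    0.0956    0.0605]
  [  0.0367    1.0642    0.0725    0.1045    0.0744    0.0751    0.1171]
  [  0.0295    0.0540    1.0360    0.1132    0.0325    0.0750    0.0230]
  [  0.1159    0.0372    0.0649    1.0593    0.1145    0.0385    0.0363]
  [  0.0899    0.1365    0.0521    0.1613    1.1271    0.1382    0.0709]
  [  0.0710    0.0665    0.0822    0.1465    0.0942    1.0683    0.0496]
  [  0.0731    0.0661    0.0664    0.0632    0.1157    0.0578    1.0281]
Total output x = L · d:
  x_0 = 1.1143·84 + 0.0945·32 + 0.0394·44 + 0.0398·70 + 0.0448·76 + 0.0956·19 + 0.0605·87 = 111.6250
  x_1 = 0.0367·84 + 1.0642·32 + 0.0725·44 + 0.1045·70 + 0.0744·76 + 0.0751·19 + 0.1171·87 = 64.9081
  x_2 = 0.0295·84 + 0.0540·32 + 1.0360·44 + 0.1132·70 + 0.0325·76 + 0.0750·19 + 0.0230·87 = 63.6047
  x_3 = 0.1159·84 + 0.0372·32 + 0.0649·44 + 1.0593·70 + 0.1145·76 + 0.0385·19 + 0.0363·87 = 100.5245
  x_4 = 0.0899·84 + 0.1365·32 + 0.0521·44 + 0.1613·70 + 1.1271·76 + 0.1382·19 + 0.0709·87 = 119.9698
  x_5 = 0.0710·84 + 0.0665·32 + 0.0822·44 + 0.1465·70 + 0.0942·76 + 1.0683·19 + 0.0496·87 = 53.7307
  x_6 = 0.0731·84 + 0.0661·32 + 0.0664·44 + 0.0632·70 + 0.1157·76 + 0.0578·19 + 1.0281·87 = 114.9321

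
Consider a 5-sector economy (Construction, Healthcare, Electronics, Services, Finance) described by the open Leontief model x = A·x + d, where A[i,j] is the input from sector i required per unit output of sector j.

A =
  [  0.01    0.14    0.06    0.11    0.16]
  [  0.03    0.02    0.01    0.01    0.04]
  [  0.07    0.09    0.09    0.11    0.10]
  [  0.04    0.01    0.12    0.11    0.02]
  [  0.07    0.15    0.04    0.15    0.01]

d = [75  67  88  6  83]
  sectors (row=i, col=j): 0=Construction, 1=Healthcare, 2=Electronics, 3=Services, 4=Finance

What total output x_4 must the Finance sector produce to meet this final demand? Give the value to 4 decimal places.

114.2024

Form M = I − A:
  [  0.99   -0.14   -0.06   -0.11   -0.16]
  [ -0.03    0.98   -0.01   -0.01   -0.04]
  [ -0.07   -0.09    0.91   -0.11   -0.10]
  [ -0.04   -0.01   -0.12    0.89   -0.02]
  [ -0.07   -0.15   -0.04   -0.15    0.99]
Leontief inverse L = M⁻¹:
  [  1.0436    0.1894    0.1024    0.1758    0.1902]
  [  0.0374    1.0356    0.0196    0.0272    0.0504]
  [  0.1019    0.1423    1.1369    0.1784    0.1407]
  [  0.0632    0.0434    0.1599    1.1603    0.0516]
  [  0.0931    0.1826    0.0804    0.1996    1.0447]
Total output x = L · d:
  x_0 = 1.0436·75 + 0.1894·67 + 0.1024·88 + 0.1758·6 + 0.1902·83 = 116.8216
  x_1 = 0.0374·75 + 1.0356·67 + 0.0196·88 + 0.0272·6 + 0.0504·83 = 78.2673
  x_2 = 0.1019·75 + 0.1423·67 + 1.1369·88 + 0.1784·6 + 0.1407·83 = 129.9643
  x_3 = 0.0632·75 + 0.0434·67 + 0.1599·88 + 1.1603·6 + 0.0516·83 = 32.9610
  x_4 = 0.0931·75 + 0.1826·67 + 0.0804·88 + 0.1996·6 + 1.0447·83 = 114.2024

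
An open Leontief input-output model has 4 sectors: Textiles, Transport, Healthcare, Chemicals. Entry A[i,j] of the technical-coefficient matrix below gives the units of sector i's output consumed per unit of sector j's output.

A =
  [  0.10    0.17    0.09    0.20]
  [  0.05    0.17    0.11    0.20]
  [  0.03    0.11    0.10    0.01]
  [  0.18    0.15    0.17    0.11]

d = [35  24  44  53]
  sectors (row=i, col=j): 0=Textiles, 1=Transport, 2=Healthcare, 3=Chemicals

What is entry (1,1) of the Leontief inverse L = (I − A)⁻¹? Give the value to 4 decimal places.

L[1,1] = 1.3276

Form M = I − A:
  [  0.90   -0.17   -0.09   -0.20]
  [ -0.05    0.83   -0.11   -0.20]
  [ -0.03   -0.11    0.90   -0.01]
  [ -0.18   -0.15   -0.17    0.89]
Leontief inverse L = M⁻¹:
  [  1.2078    0.3411    0.2287    0.3506]
  [  0.1486    1.3276    0.2403    0.3344]
  [  0.0616    0.1773    1.1515    0.0666]
  [  0.2811    0.3266    0.3067    1.2636]
Total output x = L · d:
  x_0 = 1.2078·35 + 0.3411·24 + 0.2287·44 + 0.3506·53 = 79.1046
  x_1 = 0.1486·35 + 1.3276·24 + 0.2403·44 + 0.3344·53 = 65.3615
  x_2 = 0.0616·35 + 0.1773·24 + 1.1515·44 + 0.0666·53 = 60.6048
  x_3 = 0.2811·35 + 0.3266·24 + 0.3067·44 + 1.2636·53 = 98.1414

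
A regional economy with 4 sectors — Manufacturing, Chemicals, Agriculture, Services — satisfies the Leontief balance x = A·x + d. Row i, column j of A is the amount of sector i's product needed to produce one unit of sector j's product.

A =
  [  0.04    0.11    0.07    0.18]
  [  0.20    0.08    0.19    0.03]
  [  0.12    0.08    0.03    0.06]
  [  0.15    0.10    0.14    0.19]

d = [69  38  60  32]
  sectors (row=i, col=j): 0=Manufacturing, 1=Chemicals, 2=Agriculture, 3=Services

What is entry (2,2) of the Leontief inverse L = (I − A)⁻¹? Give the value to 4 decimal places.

L[2,2] = 1.0878

Form M = I − A:
  [  0.96   -0.11   -0.07   -0.18]
  [ -0.20    0.92   -0.19   -0.03]
  [ -0.12   -0.08    0.97   -0.06]
  [ -0.15   -0.10   -0.14    0.81]
Leontief inverse L = M⁻¹:
  [  1.1412    0.1796    0.1568    0.2719]
  [  0.2949    1.1594    0.2669    0.1283]
  [  0.1828    0.1301    1.0878    0.1260]
  [  0.2793    0.1989    0.2500    1.3225]
Total output x = L · d:
  x_0 = 1.1412·69 + 0.1796·38 + 0.1568·60 + 0.2719·32 = 103.6719
  x_1 = 0.2949·69 + 1.1594·38 + 0.2669·60 + 0.1283·32 = 84.5237
  x_2 = 0.1828·69 + 0.1301·38 + 1.0878·60 + 0.1260·32 = 86.8574
  x_3 = 0.2793·69 + 0.1989·38 + 0.2500·60 + 1.3225·32 = 84.1521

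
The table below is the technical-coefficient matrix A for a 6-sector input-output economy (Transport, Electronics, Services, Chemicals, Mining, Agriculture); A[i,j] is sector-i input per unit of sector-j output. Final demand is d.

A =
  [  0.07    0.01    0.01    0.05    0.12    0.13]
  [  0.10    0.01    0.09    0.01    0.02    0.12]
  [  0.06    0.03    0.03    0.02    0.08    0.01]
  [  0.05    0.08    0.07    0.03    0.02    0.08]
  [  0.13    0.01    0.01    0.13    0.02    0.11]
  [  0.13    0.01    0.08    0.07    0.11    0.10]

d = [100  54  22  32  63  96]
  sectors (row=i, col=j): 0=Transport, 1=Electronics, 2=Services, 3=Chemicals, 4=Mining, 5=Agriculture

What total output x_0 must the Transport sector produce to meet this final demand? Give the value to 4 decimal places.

148.2674

Form M = I − A:
  [  0.93   -0.01   -0.01   -0.05   -0.12   -0.13]
  [ -0.10    0.99   -0.09   -0.01   -0.02   -0.12]
  [ -0.06   -0.03    0.97   -0.02   -0.08   -0.01]
  [ -0.05   -0.08   -0.07    0.97   -0.02   -0.08]
  [ -0.13   -0.01   -0.01   -0.13    0.98   -0.11]
  [ -0.13   -0.01   -0.08   -0.07   -0.11    0.90]
Leontief inverse L = M⁻¹:
  [  1.1364    0.0241    0.0388    0.0962    0.1669    0.1967]
  [  0.1531    1.0210    0.1142    0.0424    0.0690    0.1717]
  [  0.0948    0.0377    1.0435    0.0441    0.1037    0.0469]
  [  0.0989    0.0911    0.0969    1.0560    0.0578    0.1284]
  [  0.1894    0.0293    0.0424    0.1673    1.0710    0.1775]
  [  0.2051    0.0288    0.1124    0.1209    0.1695    1.1773]
Total output x = L · d:
  x_0 = 1.1364·100 + 0.0241·54 + 0.0388·22 + 0.0962·32 + 0.1669·63 + 0.1967·96 = 148.2674
  x_1 = 0.1531·100 + 1.0210·54 + 0.1142·22 + 0.0424·32 + 0.0690·63 + 0.1717·96 = 95.1472
  x_2 = 0.0948·100 + 0.0377·54 + 1.0435·22 + 0.0441·32 + 0.1037·63 + 0.0469·96 = 46.9192
  x_3 = 0.0989·100 + 0.0911·54 + 0.0969·22 + 1.0560·32 + 0.0578·63 + 0.1284·96 = 66.7056
  x_4 = 0.1894·100 + 0.0293·54 + 0.0424·22 + 0.1673·32 + 1.0710·63 + 0.1775·96 = 111.3253
  x_5 = 0.2051·100 + 0.0288·54 + 0.1124·22 + 0.1209·32 + 0.1695·63 + 1.1773·96 = 152.1055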